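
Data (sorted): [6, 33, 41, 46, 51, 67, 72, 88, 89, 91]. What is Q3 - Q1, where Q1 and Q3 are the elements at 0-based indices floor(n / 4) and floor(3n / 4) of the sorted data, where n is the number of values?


The data has n = 10 elements.
Q1 index = floor(10 / 4) = floor(2.5) = 2; Q3 index = floor(3 * 10 / 4) = floor(7.5) = 7
Q1 = element at index 2 = 41
Q3 = element at index 7 = 88
IQR = 88 - 41 = 47
Final answer: 47


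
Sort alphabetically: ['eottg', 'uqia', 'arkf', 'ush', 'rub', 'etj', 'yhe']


Compare strings character by character (the first differing letter decides):
  'arkf' < 'eottg' since 'a' < 'e' at position 1
  'eottg' < 'etj' since 'o' < 't' at position 2
  'etj' < 'rub' since 'e' < 'r' at position 1
  'rub' < 'uqia' since 'r' < 'u' at position 1
  'uqia' < 'ush' since 'q' < 's' at position 2
  'ush' < 'yhe' since 'u' < 'y' at position 1
Chaining these comparisons gives the alphabetical order.
Final answer: ['arkf', 'eottg', 'etj', 'rub', 'uqia', 'ush', 'yhe']


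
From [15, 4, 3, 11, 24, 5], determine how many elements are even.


Check each element:
  15 is odd
  4 is even
  3 is odd
  11 is odd
  24 is even
  5 is odd
Evens: [4, 24]
Count of evens = 2
Final answer: 2


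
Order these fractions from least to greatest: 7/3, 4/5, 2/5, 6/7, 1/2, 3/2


Convert to decimal for comparison:
  7/3 = 2.3333
  4/5 = 0.8
  2/5 = 0.4
  6/7 = 0.8571
  1/2 = 0.5
  3/2 = 1.5
Decimals in increasing order: 0.4 < 0.5 < 0.8 < 0.8571 < 1.5 < 2.3333
Writing each back as its fraction gives the sorted order.
Final answer: 2/5, 1/2, 4/5, 6/7, 3/2, 7/3


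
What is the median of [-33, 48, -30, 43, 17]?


First, sort the list: [-33, -30, 17, 43, 48]
The list has 5 elements (odd count).
The middle index is 2 (0-based), and the element there is 17.
Final answer: 17


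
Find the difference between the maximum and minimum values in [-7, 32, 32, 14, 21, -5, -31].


Maximum value: 32
Minimum value: -31
Range = 32 - (-31) = 63
Final answer: 63


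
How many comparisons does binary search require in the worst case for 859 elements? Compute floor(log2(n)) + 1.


Binary search halves the search space each step.
Maximum comparisons = floor(log2(859)) + 1
log2(859) = 9.7465
floor(log2(859)) = 9, so 9 + 1 = 10
Final answer: 10


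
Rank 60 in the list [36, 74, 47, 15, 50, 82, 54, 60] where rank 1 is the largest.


Sort descending: [82, 74, 60, 54, 50, 47, 36, 15]
Find 60 in the sorted list.
60 is at position 3.
Final answer: 3


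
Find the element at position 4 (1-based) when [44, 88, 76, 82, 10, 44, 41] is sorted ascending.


Sort ascending: [10, 41, 44, 44, 76, 82, 88]
The 4th element (1-indexed) is at index 3.
Value = 44
Final answer: 44


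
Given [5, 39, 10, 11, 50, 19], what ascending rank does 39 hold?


Sort ascending: [5, 10, 11, 19, 39, 50]
Find 39 in the sorted list.
39 is at position 5 (1-indexed).
Final answer: 5


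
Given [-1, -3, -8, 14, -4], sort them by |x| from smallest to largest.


Compute absolute values:
  |-1| = 1
  |-3| = 3
  |-8| = 8
  |14| = 14
  |-4| = 4
Absolute values in increasing order: 1 < 3 < 4 < 8 < 14
Listing the original numbers in that order gives the answer.
Final answer: [-1, -3, -4, -8, 14]


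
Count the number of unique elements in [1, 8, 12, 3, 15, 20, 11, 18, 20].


List all unique values:
Distinct values: [1, 3, 8, 11, 12, 15, 18, 20]
Count = 8
Final answer: 8


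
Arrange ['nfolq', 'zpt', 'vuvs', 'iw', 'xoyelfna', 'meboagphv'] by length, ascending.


Compute lengths:
  'nfolq' has length 5
  'zpt' has length 3
  'vuvs' has length 4
  'iw' has length 2
  'xoyelfna' has length 8
  'meboagphv' has length 9
Lengths in increasing order: 2 < 3 < 4 < 5 < 8 < 9
Listing the words in that order gives the answer.
Final answer: ['iw', 'zpt', 'vuvs', 'nfolq', 'xoyelfna', 'meboagphv']


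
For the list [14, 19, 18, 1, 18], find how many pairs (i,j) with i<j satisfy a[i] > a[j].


For each element, count the later elements that are smaller than it:
  14 (index 0): smaller elements after it = [1] -> 1
  19 (index 1): smaller elements after it = [18, 1, 18] -> 3
  18 (index 2): smaller elements after it = [1] -> 1
  1 (index 3): smaller elements after it = [] -> 0
Total inversions = 1 + 3 + 1 + 0 = 5
Final answer: 5


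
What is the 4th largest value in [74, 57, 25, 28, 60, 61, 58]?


Sort descending: [74, 61, 60, 58, 57, 28, 25]
The 4th element (1-indexed) is at index 3.
Value = 58
Final answer: 58


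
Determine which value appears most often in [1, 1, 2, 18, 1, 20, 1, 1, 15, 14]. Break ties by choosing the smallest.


Count the frequency of each value:
  1 appears 5 time(s)
  2 appears 1 time(s)
  14 appears 1 time(s)
  15 appears 1 time(s)
  18 appears 1 time(s)
  20 appears 1 time(s)
Maximum frequency is 5.
Only 1 reaches that frequency, so it is the mode.
Final answer: 1


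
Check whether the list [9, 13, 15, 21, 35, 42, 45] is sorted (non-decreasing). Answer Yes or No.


Check consecutive pairs:
  9 <= 13? True
  13 <= 15? True
  15 <= 21? True
  21 <= 35? True
  35 <= 42? True
  42 <= 45? True
Every consecutive pair is in order, so the list is non-decreasing.
Final answer: Yes


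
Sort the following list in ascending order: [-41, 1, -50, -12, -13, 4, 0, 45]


Original list: [-41, 1, -50, -12, -13, 4, 0, 45]
Repeatedly take the smallest remaining element:
  Remaining [-41, 1, -50, -12, -13, 4, 0, 45] -> smallest is -50
  Remaining [-41, 1, -12, -13, 4, 0, 45] -> smallest is -41
  Remaining [1, -12, -13, 4, 0, 45] -> smallest is -13
  Remaining [1, -12, 4, 0, 45] -> smallest is -12
  Remaining [1, 4, 0, 45] -> smallest is 0
  Remaining [1, 4, 45] -> smallest is 1
  Remaining [4, 45] -> smallest is 4
  Remaining [45] -> smallest is 45
Collecting the picks in order gives the sorted list.
Final answer: [-50, -41, -13, -12, 0, 1, 4, 45]


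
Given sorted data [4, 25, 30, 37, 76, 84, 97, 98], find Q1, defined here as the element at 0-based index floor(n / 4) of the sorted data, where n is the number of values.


The list has n = 8 elements.
Q1 index = floor(8 / 4) = floor(2) = 2
Counting from index 0 in the sorted data, the element at index 2 is 30.
Final answer: 30


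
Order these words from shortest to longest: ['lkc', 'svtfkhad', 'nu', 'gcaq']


Compute lengths:
  'lkc' has length 3
  'svtfkhad' has length 8
  'nu' has length 2
  'gcaq' has length 4
Lengths in increasing order: 2 < 3 < 4 < 8
Listing the words in that order gives the answer.
Final answer: ['nu', 'lkc', 'gcaq', 'svtfkhad']


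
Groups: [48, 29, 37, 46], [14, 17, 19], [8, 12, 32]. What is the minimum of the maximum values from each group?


Find max of each group:
  Group 1: [48, 29, 37, 46] -> max = 48
  Group 2: [14, 17, 19] -> max = 19
  Group 3: [8, 12, 32] -> max = 32
Maxes: [48, 19, 32]
Minimum of maxes = 19
Final answer: 19


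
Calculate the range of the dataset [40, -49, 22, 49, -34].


Maximum value: 49
Minimum value: -49
Range = 49 - (-49) = 98
Final answer: 98


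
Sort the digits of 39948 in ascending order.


The number 39948 has digits: 3, 9, 9, 4, 8
Sorted: 3, 4, 8, 9, 9
Joining the sorted digits gives the result.
Final answer: 34899


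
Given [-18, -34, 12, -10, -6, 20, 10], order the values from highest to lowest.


Original list: [-18, -34, 12, -10, -6, 20, 10]
Repeatedly take the largest remaining element:
  Remaining [-18, -34, 12, -10, -6, 20, 10] -> largest is 20
  Remaining [-18, -34, 12, -10, -6, 10] -> largest is 12
  Remaining [-18, -34, -10, -6, 10] -> largest is 10
  Remaining [-18, -34, -10, -6] -> largest is -6
  Remaining [-18, -34, -10] -> largest is -10
  Remaining [-18, -34] -> largest is -18
  Remaining [-34] -> largest is -34
Collecting the picks in order gives the descending list.
Final answer: [20, 12, 10, -6, -10, -18, -34]


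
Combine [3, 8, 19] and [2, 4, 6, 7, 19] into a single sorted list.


List A: [3, 8, 19]
List B: [2, 4, 6, 7, 19]
Repeatedly compare the front elements and take the smaller:
  3 vs 2 -> take 2
  3 vs 4 -> take 3
  8 vs 4 -> take 4
  8 vs 6 -> take 6
  8 vs 7 -> take 7
  8 vs 19 -> take 8
  19 vs 19 -> take 19
  A is exhausted; append the rest of B: [19]
Final answer: [2, 3, 4, 6, 7, 8, 19, 19]


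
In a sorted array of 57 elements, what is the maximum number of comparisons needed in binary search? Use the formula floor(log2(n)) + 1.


Binary search halves the search space each step.
Maximum comparisons = floor(log2(57)) + 1
log2(57) = 5.8329
floor(log2(57)) = 5, so 5 + 1 = 6
Final answer: 6


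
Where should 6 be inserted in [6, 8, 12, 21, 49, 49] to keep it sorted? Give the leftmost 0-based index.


List is sorted: [6, 8, 12, 21, 49, 49]
We need the leftmost position where 6 can be inserted, i.e. the first index whose element is >= 6 (or the end of the list if none is).
Binary search with low=0, high=6 (0-based indices):
  low=0, high=6, mid=3: a[3]=21 >= 6, so high = 3
  low=0, high=3, mid=1: a[1]=8 >= 6, so high = 1
  low=0, high=1, mid=0: a[0]=6 >= 6, so high = 0
Now low = high = 0, so the insertion index is 0.
Final answer: 0


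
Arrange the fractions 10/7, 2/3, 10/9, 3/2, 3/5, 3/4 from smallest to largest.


Convert to decimal for comparison:
  10/7 = 1.4286
  2/3 = 0.6667
  10/9 = 1.1111
  3/2 = 1.5
  3/5 = 0.6
  3/4 = 0.75
Decimals in increasing order: 0.6 < 0.6667 < 0.75 < 1.1111 < 1.4286 < 1.5
Writing each back as its fraction gives the sorted order.
Final answer: 3/5, 2/3, 3/4, 10/9, 10/7, 3/2


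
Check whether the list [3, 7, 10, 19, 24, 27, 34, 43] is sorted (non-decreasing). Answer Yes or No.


Check consecutive pairs:
  3 <= 7? True
  7 <= 10? True
  10 <= 19? True
  19 <= 24? True
  24 <= 27? True
  27 <= 34? True
  34 <= 43? True
Every consecutive pair is in order, so the list is non-decreasing.
Final answer: Yes


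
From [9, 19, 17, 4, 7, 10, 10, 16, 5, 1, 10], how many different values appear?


List all unique values:
Distinct values: [1, 4, 5, 7, 9, 10, 16, 17, 19]
Count = 9
Final answer: 9


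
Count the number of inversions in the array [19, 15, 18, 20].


For each element, count the later elements that are smaller than it:
  19 (index 0): smaller elements after it = [15, 18] -> 2
  15 (index 1): smaller elements after it = [] -> 0
  18 (index 2): smaller elements after it = [] -> 0
Total inversions = 2 + 0 + 0 = 2
Final answer: 2


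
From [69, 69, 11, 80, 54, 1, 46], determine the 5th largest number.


Sort descending: [80, 69, 69, 54, 46, 11, 1]
The 5th element (1-indexed) is at index 4.
Value = 46
Final answer: 46


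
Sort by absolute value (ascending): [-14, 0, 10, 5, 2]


Compute absolute values:
  |-14| = 14
  |0| = 0
  |10| = 10
  |5| = 5
  |2| = 2
Absolute values in increasing order: 0 < 2 < 5 < 10 < 14
Listing the original numbers in that order gives the answer.
Final answer: [0, 2, 5, 10, -14]


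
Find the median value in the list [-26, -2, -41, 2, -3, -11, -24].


First, sort the list: [-41, -26, -24, -11, -3, -2, 2]
The list has 7 elements (odd count).
The middle index is 3 (0-based), and the element there is -11.
Final answer: -11


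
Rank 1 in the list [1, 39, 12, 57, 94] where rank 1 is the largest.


Sort descending: [94, 57, 39, 12, 1]
Find 1 in the sorted list.
1 is at position 5.
Final answer: 5


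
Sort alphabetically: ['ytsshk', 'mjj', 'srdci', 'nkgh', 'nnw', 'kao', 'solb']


Compare strings character by character (the first differing letter decides):
  'kao' < 'mjj' since 'k' < 'm' at position 1
  'mjj' < 'nkgh' since 'm' < 'n' at position 1
  'nkgh' < 'nnw' since 'k' < 'n' at position 2
  'nnw' < 'solb' since 'n' < 's' at position 1
  'solb' < 'srdci' since 'o' < 'r' at position 2
  'srdci' < 'ytsshk' since 's' < 'y' at position 1
Chaining these comparisons gives the alphabetical order.
Final answer: ['kao', 'mjj', 'nkgh', 'nnw', 'solb', 'srdci', 'ytsshk']


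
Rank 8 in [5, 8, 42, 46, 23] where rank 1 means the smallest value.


Sort ascending: [5, 8, 23, 42, 46]
Find 8 in the sorted list.
8 is at position 2 (1-indexed).
Final answer: 2


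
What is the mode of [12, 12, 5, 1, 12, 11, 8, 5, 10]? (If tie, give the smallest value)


Count the frequency of each value:
  1 appears 1 time(s)
  5 appears 2 time(s)
  8 appears 1 time(s)
  10 appears 1 time(s)
  11 appears 1 time(s)
  12 appears 3 time(s)
Maximum frequency is 3.
Only 12 reaches that frequency, so it is the mode.
Final answer: 12


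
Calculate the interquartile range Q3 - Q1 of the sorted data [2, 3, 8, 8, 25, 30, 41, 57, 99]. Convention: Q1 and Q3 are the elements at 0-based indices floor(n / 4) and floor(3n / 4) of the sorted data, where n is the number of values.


The data has n = 9 elements.
Q1 index = floor(9 / 4) = floor(2.25) = 2; Q3 index = floor(3 * 9 / 4) = floor(6.75) = 6
Q1 = element at index 2 = 8
Q3 = element at index 6 = 41
IQR = 41 - 8 = 33
Final answer: 33


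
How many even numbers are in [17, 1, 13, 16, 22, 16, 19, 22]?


Check each element:
  17 is odd
  1 is odd
  13 is odd
  16 is even
  22 is even
  16 is even
  19 is odd
  22 is even
Evens: [16, 22, 16, 22]
Count of evens = 4
Final answer: 4


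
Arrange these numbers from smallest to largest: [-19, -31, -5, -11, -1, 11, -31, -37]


Original list: [-19, -31, -5, -11, -1, 11, -31, -37]
Repeatedly take the smallest remaining element:
  Remaining [-19, -31, -5, -11, -1, 11, -31, -37] -> smallest is -37
  Remaining [-19, -31, -5, -11, -1, 11, -31] -> smallest is -31
  Remaining [-19, -5, -11, -1, 11, -31] -> smallest is -31
  Remaining [-19, -5, -11, -1, 11] -> smallest is -19
  Remaining [-5, -11, -1, 11] -> smallest is -11
  Remaining [-5, -1, 11] -> smallest is -5
  Remaining [-1, 11] -> smallest is -1
  Remaining [11] -> smallest is 11
Collecting the picks in order gives the sorted list.
Final answer: [-37, -31, -31, -19, -11, -5, -1, 11]


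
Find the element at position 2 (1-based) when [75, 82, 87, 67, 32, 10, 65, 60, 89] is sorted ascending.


Sort ascending: [10, 32, 60, 65, 67, 75, 82, 87, 89]
The 2nd element (1-indexed) is at index 1.
Value = 32
Final answer: 32


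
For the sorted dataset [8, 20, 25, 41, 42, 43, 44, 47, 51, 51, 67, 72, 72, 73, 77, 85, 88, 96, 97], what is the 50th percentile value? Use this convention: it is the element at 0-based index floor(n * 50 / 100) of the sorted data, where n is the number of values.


The dataset has n = 19 elements.
Index = floor(19 * 50 / 100) = floor(950 / 100) = floor(9.5) = 9
Counting from index 0 in the sorted data, the element at index 9 is 51.
Final answer: 51


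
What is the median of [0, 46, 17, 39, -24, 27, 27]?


First, sort the list: [-24, 0, 17, 27, 27, 39, 46]
The list has 7 elements (odd count).
The middle index is 3 (0-based), and the element there is 27.
Final answer: 27


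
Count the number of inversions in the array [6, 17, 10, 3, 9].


For each element, count the later elements that are smaller than it:
  6 (index 0): smaller elements after it = [3] -> 1
  17 (index 1): smaller elements after it = [10, 3, 9] -> 3
  10 (index 2): smaller elements after it = [3, 9] -> 2
  3 (index 3): smaller elements after it = [] -> 0
Total inversions = 1 + 3 + 2 + 0 = 6
Final answer: 6


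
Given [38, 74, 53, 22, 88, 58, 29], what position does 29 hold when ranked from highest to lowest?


Sort descending: [88, 74, 58, 53, 38, 29, 22]
Find 29 in the sorted list.
29 is at position 6.
Final answer: 6


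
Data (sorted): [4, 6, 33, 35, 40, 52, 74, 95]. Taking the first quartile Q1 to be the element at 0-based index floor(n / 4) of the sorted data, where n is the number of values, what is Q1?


The list has n = 8 elements.
Q1 index = floor(8 / 4) = floor(2) = 2
Counting from index 0 in the sorted data, the element at index 2 is 33.
Final answer: 33


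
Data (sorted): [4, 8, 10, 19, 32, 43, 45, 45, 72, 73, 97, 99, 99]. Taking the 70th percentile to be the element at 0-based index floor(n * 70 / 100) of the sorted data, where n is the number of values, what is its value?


The dataset has n = 13 elements.
Index = floor(13 * 70 / 100) = floor(910 / 100) = floor(9.1) = 9
Counting from index 0 in the sorted data, the element at index 9 is 73.
Final answer: 73


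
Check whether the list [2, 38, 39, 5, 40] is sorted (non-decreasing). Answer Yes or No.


Check consecutive pairs:
  2 <= 38? True
  38 <= 39? True
  39 <= 5? False
  5 <= 40? True
1 consecutive pair(s) are out of order, so the list is not sorted.
Final answer: No


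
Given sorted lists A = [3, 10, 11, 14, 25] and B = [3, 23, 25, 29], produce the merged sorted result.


List A: [3, 10, 11, 14, 25]
List B: [3, 23, 25, 29]
Repeatedly compare the front elements and take the smaller:
  3 vs 3 -> take 3
  10 vs 3 -> take 3
  10 vs 23 -> take 10
  11 vs 23 -> take 11
  14 vs 23 -> take 14
  25 vs 23 -> take 23
  25 vs 25 -> take 25
  A is exhausted; append the rest of B: [25, 29]
Final answer: [3, 3, 10, 11, 14, 23, 25, 25, 29]


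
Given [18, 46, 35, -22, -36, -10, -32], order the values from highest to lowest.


Original list: [18, 46, 35, -22, -36, -10, -32]
Repeatedly take the largest remaining element:
  Remaining [18, 46, 35, -22, -36, -10, -32] -> largest is 46
  Remaining [18, 35, -22, -36, -10, -32] -> largest is 35
  Remaining [18, -22, -36, -10, -32] -> largest is 18
  Remaining [-22, -36, -10, -32] -> largest is -10
  Remaining [-22, -36, -32] -> largest is -22
  Remaining [-36, -32] -> largest is -32
  Remaining [-36] -> largest is -36
Collecting the picks in order gives the descending list.
Final answer: [46, 35, 18, -10, -22, -32, -36]


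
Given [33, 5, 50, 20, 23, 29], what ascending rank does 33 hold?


Sort ascending: [5, 20, 23, 29, 33, 50]
Find 33 in the sorted list.
33 is at position 5 (1-indexed).
Final answer: 5


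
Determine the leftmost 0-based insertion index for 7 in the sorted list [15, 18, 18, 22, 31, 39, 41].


List is sorted: [15, 18, 18, 22, 31, 39, 41]
We need the leftmost position where 7 can be inserted, i.e. the first index whose element is >= 7 (or the end of the list if none is).
Binary search with low=0, high=7 (0-based indices):
  low=0, high=7, mid=3: a[3]=22 >= 7, so high = 3
  low=0, high=3, mid=1: a[1]=18 >= 7, so high = 1
  low=0, high=1, mid=0: a[0]=15 >= 7, so high = 0
Now low = high = 0, so the insertion index is 0.
Final answer: 0


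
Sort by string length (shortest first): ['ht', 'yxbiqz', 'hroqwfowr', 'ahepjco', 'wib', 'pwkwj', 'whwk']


Compute lengths:
  'ht' has length 2
  'yxbiqz' has length 6
  'hroqwfowr' has length 9
  'ahepjco' has length 7
  'wib' has length 3
  'pwkwj' has length 5
  'whwk' has length 4
Lengths in increasing order: 2 < 3 < 4 < 5 < 6 < 7 < 9
Listing the words in that order gives the answer.
Final answer: ['ht', 'wib', 'whwk', 'pwkwj', 'yxbiqz', 'ahepjco', 'hroqwfowr']


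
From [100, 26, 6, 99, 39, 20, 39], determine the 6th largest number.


Sort descending: [100, 99, 39, 39, 26, 20, 6]
The 6th element (1-indexed) is at index 5.
Value = 20
Final answer: 20


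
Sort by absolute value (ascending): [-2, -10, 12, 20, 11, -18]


Compute absolute values:
  |-2| = 2
  |-10| = 10
  |12| = 12
  |20| = 20
  |11| = 11
  |-18| = 18
Absolute values in increasing order: 2 < 10 < 11 < 12 < 18 < 20
Listing the original numbers in that order gives the answer.
Final answer: [-2, -10, 11, 12, -18, 20]


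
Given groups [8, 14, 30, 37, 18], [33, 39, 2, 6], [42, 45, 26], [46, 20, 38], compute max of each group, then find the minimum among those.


Find max of each group:
  Group 1: [8, 14, 30, 37, 18] -> max = 37
  Group 2: [33, 39, 2, 6] -> max = 39
  Group 3: [42, 45, 26] -> max = 45
  Group 4: [46, 20, 38] -> max = 46
Maxes: [37, 39, 45, 46]
Minimum of maxes = 37
Final answer: 37


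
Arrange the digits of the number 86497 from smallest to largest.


The number 86497 has digits: 8, 6, 4, 9, 7
Sorted: 4, 6, 7, 8, 9
Joining the sorted digits gives the result.
Final answer: 46789


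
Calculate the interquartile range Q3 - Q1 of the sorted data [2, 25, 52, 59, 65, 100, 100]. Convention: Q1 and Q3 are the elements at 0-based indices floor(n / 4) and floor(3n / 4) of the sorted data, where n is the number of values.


The data has n = 7 elements.
Q1 index = floor(7 / 4) = floor(1.75) = 1; Q3 index = floor(3 * 7 / 4) = floor(5.25) = 5
Q1 = element at index 1 = 25
Q3 = element at index 5 = 100
IQR = 100 - 25 = 75
Final answer: 75


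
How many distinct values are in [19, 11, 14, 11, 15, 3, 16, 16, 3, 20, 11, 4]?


List all unique values:
Distinct values: [3, 4, 11, 14, 15, 16, 19, 20]
Count = 8
Final answer: 8


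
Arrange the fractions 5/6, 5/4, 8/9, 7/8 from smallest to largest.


Convert to decimal for comparison:
  5/6 = 0.8333
  5/4 = 1.25
  8/9 = 0.8889
  7/8 = 0.875
Decimals in increasing order: 0.8333 < 0.875 < 0.8889 < 1.25
Writing each back as its fraction gives the sorted order.
Final answer: 5/6, 7/8, 8/9, 5/4


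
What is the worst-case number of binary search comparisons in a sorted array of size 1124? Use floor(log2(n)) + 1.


Binary search halves the search space each step.
Maximum comparisons = floor(log2(1124)) + 1
log2(1124) = 10.1344
floor(log2(1124)) = 10, so 10 + 1 = 11
Final answer: 11


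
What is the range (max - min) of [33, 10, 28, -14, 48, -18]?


Maximum value: 48
Minimum value: -18
Range = 48 - (-18) = 66
Final answer: 66


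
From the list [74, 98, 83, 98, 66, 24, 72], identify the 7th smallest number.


Sort ascending: [24, 66, 72, 74, 83, 98, 98]
The 7th element (1-indexed) is at index 6.
Value = 98
Final answer: 98


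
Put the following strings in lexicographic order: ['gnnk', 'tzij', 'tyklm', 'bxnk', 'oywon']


Compare strings character by character (the first differing letter decides):
  'bxnk' < 'gnnk' since 'b' < 'g' at position 1
  'gnnk' < 'oywon' since 'g' < 'o' at position 1
  'oywon' < 'tyklm' since 'o' < 't' at position 1
  'tyklm' < 'tzij' since 'y' < 'z' at position 2
Chaining these comparisons gives the alphabetical order.
Final answer: ['bxnk', 'gnnk', 'oywon', 'tyklm', 'tzij']


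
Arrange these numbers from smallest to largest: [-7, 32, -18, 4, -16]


Original list: [-7, 32, -18, 4, -16]
Repeatedly take the smallest remaining element:
  Remaining [-7, 32, -18, 4, -16] -> smallest is -18
  Remaining [-7, 32, 4, -16] -> smallest is -16
  Remaining [-7, 32, 4] -> smallest is -7
  Remaining [32, 4] -> smallest is 4
  Remaining [32] -> smallest is 32
Collecting the picks in order gives the sorted list.
Final answer: [-18, -16, -7, 4, 32]


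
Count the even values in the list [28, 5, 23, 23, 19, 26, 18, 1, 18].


Check each element:
  28 is even
  5 is odd
  23 is odd
  23 is odd
  19 is odd
  26 is even
  18 is even
  1 is odd
  18 is even
Evens: [28, 26, 18, 18]
Count of evens = 4
Final answer: 4


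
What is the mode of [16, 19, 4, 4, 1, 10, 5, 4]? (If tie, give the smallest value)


Count the frequency of each value:
  1 appears 1 time(s)
  4 appears 3 time(s)
  5 appears 1 time(s)
  10 appears 1 time(s)
  16 appears 1 time(s)
  19 appears 1 time(s)
Maximum frequency is 3.
Only 4 reaches that frequency, so it is the mode.
Final answer: 4


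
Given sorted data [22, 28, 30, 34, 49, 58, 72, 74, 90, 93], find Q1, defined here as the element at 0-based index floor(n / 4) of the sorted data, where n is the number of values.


The list has n = 10 elements.
Q1 index = floor(10 / 4) = floor(2.5) = 2
Counting from index 0 in the sorted data, the element at index 2 is 30.
Final answer: 30


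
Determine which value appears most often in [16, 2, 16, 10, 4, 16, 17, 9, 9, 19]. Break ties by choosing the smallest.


Count the frequency of each value:
  2 appears 1 time(s)
  4 appears 1 time(s)
  9 appears 2 time(s)
  10 appears 1 time(s)
  16 appears 3 time(s)
  17 appears 1 time(s)
  19 appears 1 time(s)
Maximum frequency is 3.
Only 16 reaches that frequency, so it is the mode.
Final answer: 16


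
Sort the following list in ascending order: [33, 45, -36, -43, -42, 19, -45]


Original list: [33, 45, -36, -43, -42, 19, -45]
Repeatedly take the smallest remaining element:
  Remaining [33, 45, -36, -43, -42, 19, -45] -> smallest is -45
  Remaining [33, 45, -36, -43, -42, 19] -> smallest is -43
  Remaining [33, 45, -36, -42, 19] -> smallest is -42
  Remaining [33, 45, -36, 19] -> smallest is -36
  Remaining [33, 45, 19] -> smallest is 19
  Remaining [33, 45] -> smallest is 33
  Remaining [45] -> smallest is 45
Collecting the picks in order gives the sorted list.
Final answer: [-45, -43, -42, -36, 19, 33, 45]


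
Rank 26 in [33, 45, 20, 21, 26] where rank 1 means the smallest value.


Sort ascending: [20, 21, 26, 33, 45]
Find 26 in the sorted list.
26 is at position 3 (1-indexed).
Final answer: 3


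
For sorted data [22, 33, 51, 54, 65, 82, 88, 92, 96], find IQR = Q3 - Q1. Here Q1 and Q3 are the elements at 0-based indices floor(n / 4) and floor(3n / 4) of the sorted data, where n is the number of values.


The data has n = 9 elements.
Q1 index = floor(9 / 4) = floor(2.25) = 2; Q3 index = floor(3 * 9 / 4) = floor(6.75) = 6
Q1 = element at index 2 = 51
Q3 = element at index 6 = 88
IQR = 88 - 51 = 37
Final answer: 37


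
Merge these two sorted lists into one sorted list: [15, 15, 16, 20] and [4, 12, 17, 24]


List A: [15, 15, 16, 20]
List B: [4, 12, 17, 24]
Repeatedly compare the front elements and take the smaller:
  15 vs 4 -> take 4
  15 vs 12 -> take 12
  15 vs 17 -> take 15
  15 vs 17 -> take 15
  16 vs 17 -> take 16
  20 vs 17 -> take 17
  20 vs 24 -> take 20
  A is exhausted; append the rest of B: [24]
Final answer: [4, 12, 15, 15, 16, 17, 20, 24]


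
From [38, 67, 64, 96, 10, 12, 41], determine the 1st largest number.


Sort descending: [96, 67, 64, 41, 38, 12, 10]
The 1st element (1-indexed) is at index 0.
Value = 96
Final answer: 96


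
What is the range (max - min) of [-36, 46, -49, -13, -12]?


Maximum value: 46
Minimum value: -49
Range = 46 - (-49) = 95
Final answer: 95


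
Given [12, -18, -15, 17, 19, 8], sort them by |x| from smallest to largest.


Compute absolute values:
  |12| = 12
  |-18| = 18
  |-15| = 15
  |17| = 17
  |19| = 19
  |8| = 8
Absolute values in increasing order: 8 < 12 < 15 < 17 < 18 < 19
Listing the original numbers in that order gives the answer.
Final answer: [8, 12, -15, 17, -18, 19]


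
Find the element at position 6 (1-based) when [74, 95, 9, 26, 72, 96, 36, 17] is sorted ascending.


Sort ascending: [9, 17, 26, 36, 72, 74, 95, 96]
The 6th element (1-indexed) is at index 5.
Value = 74
Final answer: 74


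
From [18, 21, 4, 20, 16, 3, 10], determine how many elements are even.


Check each element:
  18 is even
  21 is odd
  4 is even
  20 is even
  16 is even
  3 is odd
  10 is even
Evens: [18, 4, 20, 16, 10]
Count of evens = 5
Final answer: 5


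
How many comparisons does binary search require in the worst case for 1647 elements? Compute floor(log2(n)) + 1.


Binary search halves the search space each step.
Maximum comparisons = floor(log2(1647)) + 1
log2(1647) = 10.6856
floor(log2(1647)) = 10, so 10 + 1 = 11
Final answer: 11


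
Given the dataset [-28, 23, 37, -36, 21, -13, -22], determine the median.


First, sort the list: [-36, -28, -22, -13, 21, 23, 37]
The list has 7 elements (odd count).
The middle index is 3 (0-based), and the element there is -13.
Final answer: -13


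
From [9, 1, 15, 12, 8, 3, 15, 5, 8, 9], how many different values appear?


List all unique values:
Distinct values: [1, 3, 5, 8, 9, 12, 15]
Count = 7
Final answer: 7


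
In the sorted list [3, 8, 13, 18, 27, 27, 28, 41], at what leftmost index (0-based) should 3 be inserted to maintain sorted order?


List is sorted: [3, 8, 13, 18, 27, 27, 28, 41]
We need the leftmost position where 3 can be inserted, i.e. the first index whose element is >= 3 (or the end of the list if none is).
Binary search with low=0, high=8 (0-based indices):
  low=0, high=8, mid=4: a[4]=27 >= 3, so high = 4
  low=0, high=4, mid=2: a[2]=13 >= 3, so high = 2
  low=0, high=2, mid=1: a[1]=8 >= 3, so high = 1
  low=0, high=1, mid=0: a[0]=3 >= 3, so high = 0
Now low = high = 0, so the insertion index is 0.
Final answer: 0


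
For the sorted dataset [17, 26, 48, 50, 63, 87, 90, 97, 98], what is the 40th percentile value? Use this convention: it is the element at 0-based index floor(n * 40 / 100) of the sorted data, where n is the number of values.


The dataset has n = 9 elements.
Index = floor(9 * 40 / 100) = floor(360 / 100) = floor(3.6) = 3
Counting from index 0 in the sorted data, the element at index 3 is 50.
Final answer: 50


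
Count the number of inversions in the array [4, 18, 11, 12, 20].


For each element, count the later elements that are smaller than it:
  4 (index 0): smaller elements after it = [] -> 0
  18 (index 1): smaller elements after it = [11, 12] -> 2
  11 (index 2): smaller elements after it = [] -> 0
  12 (index 3): smaller elements after it = [] -> 0
Total inversions = 0 + 2 + 0 + 0 = 2
Final answer: 2


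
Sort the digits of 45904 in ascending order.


The number 45904 has digits: 4, 5, 9, 0, 4
Sorted: 0, 4, 4, 5, 9
Joining the sorted digits gives the result.
Final answer: 04459


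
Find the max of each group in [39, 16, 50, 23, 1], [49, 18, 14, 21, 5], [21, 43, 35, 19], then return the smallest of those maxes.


Find max of each group:
  Group 1: [39, 16, 50, 23, 1] -> max = 50
  Group 2: [49, 18, 14, 21, 5] -> max = 49
  Group 3: [21, 43, 35, 19] -> max = 43
Maxes: [50, 49, 43]
Minimum of maxes = 43
Final answer: 43


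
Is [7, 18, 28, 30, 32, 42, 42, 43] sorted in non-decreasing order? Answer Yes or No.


Check consecutive pairs:
  7 <= 18? True
  18 <= 28? True
  28 <= 30? True
  30 <= 32? True
  32 <= 42? True
  42 <= 42? True
  42 <= 43? True
Every consecutive pair is in order, so the list is non-decreasing.
Final answer: Yes


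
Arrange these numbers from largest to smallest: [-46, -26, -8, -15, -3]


Original list: [-46, -26, -8, -15, -3]
Repeatedly take the largest remaining element:
  Remaining [-46, -26, -8, -15, -3] -> largest is -3
  Remaining [-46, -26, -8, -15] -> largest is -8
  Remaining [-46, -26, -15] -> largest is -15
  Remaining [-46, -26] -> largest is -26
  Remaining [-46] -> largest is -46
Collecting the picks in order gives the descending list.
Final answer: [-3, -8, -15, -26, -46]


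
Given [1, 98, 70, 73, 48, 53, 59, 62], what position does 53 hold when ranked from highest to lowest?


Sort descending: [98, 73, 70, 62, 59, 53, 48, 1]
Find 53 in the sorted list.
53 is at position 6.
Final answer: 6


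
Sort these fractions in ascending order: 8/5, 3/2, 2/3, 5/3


Convert to decimal for comparison:
  8/5 = 1.6
  3/2 = 1.5
  2/3 = 0.6667
  5/3 = 1.6667
Decimals in increasing order: 0.6667 < 1.5 < 1.6 < 1.6667
Writing each back as its fraction gives the sorted order.
Final answer: 2/3, 3/2, 8/5, 5/3


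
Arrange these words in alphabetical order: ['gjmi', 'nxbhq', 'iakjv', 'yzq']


Compare strings character by character (the first differing letter decides):
  'gjmi' < 'iakjv' since 'g' < 'i' at position 1
  'iakjv' < 'nxbhq' since 'i' < 'n' at position 1
  'nxbhq' < 'yzq' since 'n' < 'y' at position 1
Chaining these comparisons gives the alphabetical order.
Final answer: ['gjmi', 'iakjv', 'nxbhq', 'yzq']


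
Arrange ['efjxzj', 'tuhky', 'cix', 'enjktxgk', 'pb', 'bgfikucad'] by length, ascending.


Compute lengths:
  'efjxzj' has length 6
  'tuhky' has length 5
  'cix' has length 3
  'enjktxgk' has length 8
  'pb' has length 2
  'bgfikucad' has length 9
Lengths in increasing order: 2 < 3 < 5 < 6 < 8 < 9
Listing the words in that order gives the answer.
Final answer: ['pb', 'cix', 'tuhky', 'efjxzj', 'enjktxgk', 'bgfikucad']


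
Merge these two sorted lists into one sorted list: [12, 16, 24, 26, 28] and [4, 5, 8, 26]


List A: [12, 16, 24, 26, 28]
List B: [4, 5, 8, 26]
Repeatedly compare the front elements and take the smaller:
  12 vs 4 -> take 4
  12 vs 5 -> take 5
  12 vs 8 -> take 8
  12 vs 26 -> take 12
  16 vs 26 -> take 16
  24 vs 26 -> take 24
  26 vs 26 -> take 26
  28 vs 26 -> take 26
  B is exhausted; append the rest of A: [28]
Final answer: [4, 5, 8, 12, 16, 24, 26, 26, 28]


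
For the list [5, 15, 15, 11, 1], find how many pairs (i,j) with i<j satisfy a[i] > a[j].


For each element, count the later elements that are smaller than it:
  5 (index 0): smaller elements after it = [1] -> 1
  15 (index 1): smaller elements after it = [11, 1] -> 2
  15 (index 2): smaller elements after it = [11, 1] -> 2
  11 (index 3): smaller elements after it = [1] -> 1
Total inversions = 1 + 2 + 2 + 1 = 6
Final answer: 6


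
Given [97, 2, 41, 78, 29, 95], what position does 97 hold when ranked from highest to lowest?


Sort descending: [97, 95, 78, 41, 29, 2]
Find 97 in the sorted list.
97 is at position 1.
Final answer: 1


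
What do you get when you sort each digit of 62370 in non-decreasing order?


The number 62370 has digits: 6, 2, 3, 7, 0
Sorted: 0, 2, 3, 6, 7
Joining the sorted digits gives the result.
Final answer: 02367


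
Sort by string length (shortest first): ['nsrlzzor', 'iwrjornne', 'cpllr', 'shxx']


Compute lengths:
  'nsrlzzor' has length 8
  'iwrjornne' has length 9
  'cpllr' has length 5
  'shxx' has length 4
Lengths in increasing order: 4 < 5 < 8 < 9
Listing the words in that order gives the answer.
Final answer: ['shxx', 'cpllr', 'nsrlzzor', 'iwrjornne']


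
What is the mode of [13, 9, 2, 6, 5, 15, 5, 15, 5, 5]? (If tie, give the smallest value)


Count the frequency of each value:
  2 appears 1 time(s)
  5 appears 4 time(s)
  6 appears 1 time(s)
  9 appears 1 time(s)
  13 appears 1 time(s)
  15 appears 2 time(s)
Maximum frequency is 4.
Only 5 reaches that frequency, so it is the mode.
Final answer: 5


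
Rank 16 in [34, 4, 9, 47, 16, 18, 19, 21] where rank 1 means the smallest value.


Sort ascending: [4, 9, 16, 18, 19, 21, 34, 47]
Find 16 in the sorted list.
16 is at position 3 (1-indexed).
Final answer: 3


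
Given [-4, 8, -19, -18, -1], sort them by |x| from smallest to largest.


Compute absolute values:
  |-4| = 4
  |8| = 8
  |-19| = 19
  |-18| = 18
  |-1| = 1
Absolute values in increasing order: 1 < 4 < 8 < 18 < 19
Listing the original numbers in that order gives the answer.
Final answer: [-1, -4, 8, -18, -19]


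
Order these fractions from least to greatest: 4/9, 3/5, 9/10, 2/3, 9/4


Convert to decimal for comparison:
  4/9 = 0.4444
  3/5 = 0.6
  9/10 = 0.9
  2/3 = 0.6667
  9/4 = 2.25
Decimals in increasing order: 0.4444 < 0.6 < 0.6667 < 0.9 < 2.25
Writing each back as its fraction gives the sorted order.
Final answer: 4/9, 3/5, 2/3, 9/10, 9/4


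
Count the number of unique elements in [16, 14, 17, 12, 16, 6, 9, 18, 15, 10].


List all unique values:
Distinct values: [6, 9, 10, 12, 14, 15, 16, 17, 18]
Count = 9
Final answer: 9


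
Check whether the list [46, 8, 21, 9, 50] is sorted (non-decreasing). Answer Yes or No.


Check consecutive pairs:
  46 <= 8? False
  8 <= 21? True
  21 <= 9? False
  9 <= 50? True
2 consecutive pair(s) are out of order, so the list is not sorted.
Final answer: No


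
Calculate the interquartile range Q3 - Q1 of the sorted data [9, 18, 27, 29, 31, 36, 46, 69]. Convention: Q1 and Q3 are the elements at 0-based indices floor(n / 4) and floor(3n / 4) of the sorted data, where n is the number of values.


The data has n = 8 elements.
Q1 index = floor(8 / 4) = floor(2) = 2; Q3 index = floor(3 * 8 / 4) = floor(6) = 6
Q1 = element at index 2 = 27
Q3 = element at index 6 = 46
IQR = 46 - 27 = 19
Final answer: 19


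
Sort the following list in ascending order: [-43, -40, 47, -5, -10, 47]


Original list: [-43, -40, 47, -5, -10, 47]
Repeatedly take the smallest remaining element:
  Remaining [-43, -40, 47, -5, -10, 47] -> smallest is -43
  Remaining [-40, 47, -5, -10, 47] -> smallest is -40
  Remaining [47, -5, -10, 47] -> smallest is -10
  Remaining [47, -5, 47] -> smallest is -5
  Remaining [47, 47] -> smallest is 47
  Remaining [47] -> smallest is 47
Collecting the picks in order gives the sorted list.
Final answer: [-43, -40, -10, -5, 47, 47]


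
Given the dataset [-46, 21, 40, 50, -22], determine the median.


First, sort the list: [-46, -22, 21, 40, 50]
The list has 5 elements (odd count).
The middle index is 2 (0-based), and the element there is 21.
Final answer: 21


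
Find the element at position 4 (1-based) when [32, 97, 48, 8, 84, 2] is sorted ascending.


Sort ascending: [2, 8, 32, 48, 84, 97]
The 4th element (1-indexed) is at index 3.
Value = 48
Final answer: 48


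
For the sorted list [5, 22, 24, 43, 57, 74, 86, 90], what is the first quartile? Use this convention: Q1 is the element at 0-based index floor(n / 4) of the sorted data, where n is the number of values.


The list has n = 8 elements.
Q1 index = floor(8 / 4) = floor(2) = 2
Counting from index 0 in the sorted data, the element at index 2 is 24.
Final answer: 24


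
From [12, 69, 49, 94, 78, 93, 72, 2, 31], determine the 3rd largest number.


Sort descending: [94, 93, 78, 72, 69, 49, 31, 12, 2]
The 3rd element (1-indexed) is at index 2.
Value = 78
Final answer: 78


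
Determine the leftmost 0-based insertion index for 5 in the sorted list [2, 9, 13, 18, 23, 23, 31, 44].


List is sorted: [2, 9, 13, 18, 23, 23, 31, 44]
We need the leftmost position where 5 can be inserted, i.e. the first index whose element is >= 5 (or the end of the list if none is).
Binary search with low=0, high=8 (0-based indices):
  low=0, high=8, mid=4: a[4]=23 >= 5, so high = 4
  low=0, high=4, mid=2: a[2]=13 >= 5, so high = 2
  low=0, high=2, mid=1: a[1]=9 >= 5, so high = 1
  low=0, high=1, mid=0: a[0]=2 < 5, so low = 1
Now low = high = 1, so the insertion index is 1.
Final answer: 1


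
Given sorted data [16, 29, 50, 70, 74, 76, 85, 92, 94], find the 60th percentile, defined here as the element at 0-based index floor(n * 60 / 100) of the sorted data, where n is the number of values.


The dataset has n = 9 elements.
Index = floor(9 * 60 / 100) = floor(540 / 100) = floor(5.4) = 5
Counting from index 0 in the sorted data, the element at index 5 is 76.
Final answer: 76


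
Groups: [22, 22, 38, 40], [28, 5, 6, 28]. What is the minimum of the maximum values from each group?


Find max of each group:
  Group 1: [22, 22, 38, 40] -> max = 40
  Group 2: [28, 5, 6, 28] -> max = 28
Maxes: [40, 28]
Minimum of maxes = 28
Final answer: 28


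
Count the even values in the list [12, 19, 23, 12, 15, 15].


Check each element:
  12 is even
  19 is odd
  23 is odd
  12 is even
  15 is odd
  15 is odd
Evens: [12, 12]
Count of evens = 2
Final answer: 2


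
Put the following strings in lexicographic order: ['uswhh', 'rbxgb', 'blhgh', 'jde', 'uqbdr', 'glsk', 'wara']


Compare strings character by character (the first differing letter decides):
  'blhgh' < 'glsk' since 'b' < 'g' at position 1
  'glsk' < 'jde' since 'g' < 'j' at position 1
  'jde' < 'rbxgb' since 'j' < 'r' at position 1
  'rbxgb' < 'uqbdr' since 'r' < 'u' at position 1
  'uqbdr' < 'uswhh' since 'q' < 's' at position 2
  'uswhh' < 'wara' since 'u' < 'w' at position 1
Chaining these comparisons gives the alphabetical order.
Final answer: ['blhgh', 'glsk', 'jde', 'rbxgb', 'uqbdr', 'uswhh', 'wara']


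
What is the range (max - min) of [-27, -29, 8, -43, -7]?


Maximum value: 8
Minimum value: -43
Range = 8 - (-43) = 51
Final answer: 51


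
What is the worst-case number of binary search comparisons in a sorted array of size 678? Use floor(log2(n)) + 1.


Binary search halves the search space each step.
Maximum comparisons = floor(log2(678)) + 1
log2(678) = 9.4051
floor(log2(678)) = 9, so 9 + 1 = 10
Final answer: 10


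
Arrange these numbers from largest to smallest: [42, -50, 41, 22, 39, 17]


Original list: [42, -50, 41, 22, 39, 17]
Repeatedly take the largest remaining element:
  Remaining [42, -50, 41, 22, 39, 17] -> largest is 42
  Remaining [-50, 41, 22, 39, 17] -> largest is 41
  Remaining [-50, 22, 39, 17] -> largest is 39
  Remaining [-50, 22, 17] -> largest is 22
  Remaining [-50, 17] -> largest is 17
  Remaining [-50] -> largest is -50
Collecting the picks in order gives the descending list.
Final answer: [42, 41, 39, 22, 17, -50]
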